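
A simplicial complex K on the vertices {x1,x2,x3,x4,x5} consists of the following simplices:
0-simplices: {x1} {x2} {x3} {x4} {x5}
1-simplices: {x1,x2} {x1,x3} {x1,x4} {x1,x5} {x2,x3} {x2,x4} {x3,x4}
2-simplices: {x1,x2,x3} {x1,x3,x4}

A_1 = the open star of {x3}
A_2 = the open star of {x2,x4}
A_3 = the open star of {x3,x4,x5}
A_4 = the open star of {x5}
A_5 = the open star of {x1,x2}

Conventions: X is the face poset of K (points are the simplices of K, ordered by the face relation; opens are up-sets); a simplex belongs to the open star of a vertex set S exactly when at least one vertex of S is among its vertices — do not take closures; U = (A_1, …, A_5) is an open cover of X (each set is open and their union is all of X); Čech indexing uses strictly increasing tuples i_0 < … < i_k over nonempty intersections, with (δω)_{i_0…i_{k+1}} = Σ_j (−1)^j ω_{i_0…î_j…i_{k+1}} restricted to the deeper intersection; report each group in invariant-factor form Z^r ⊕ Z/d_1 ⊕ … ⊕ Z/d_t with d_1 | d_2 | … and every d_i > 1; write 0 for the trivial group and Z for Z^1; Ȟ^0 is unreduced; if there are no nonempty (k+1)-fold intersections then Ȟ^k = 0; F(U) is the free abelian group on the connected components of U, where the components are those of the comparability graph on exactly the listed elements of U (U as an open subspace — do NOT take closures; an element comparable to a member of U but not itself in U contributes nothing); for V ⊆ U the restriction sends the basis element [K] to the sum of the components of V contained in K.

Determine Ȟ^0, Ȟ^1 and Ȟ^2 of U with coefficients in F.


cover nerve:
  A1={{x3},{x1,x3},{x2,x3},{x3,x4},{x1,x2,x3},{x1,x3,x4}} A2={{x2},{x4},{x1,x2},{x1,x4},{x2,x3},{x2,x4},{x3,x4},{x1,x2,x3},{x1,x3,x4}} A3={{x3},{x4},{x5},{x1,x3},{x1,x4},{x1,x5},{x2,x3},{x2,x4},{x3,x4},{x1,x2,x3},{x1,x3,x4}} A4={{x5},{x1,x5}} A5={{x1},{x2},{x1,x2},{x1,x3},{x1,x4},{x1,x5},{x2,x3},{x2,x4},{x1,x2,x3},{x1,x3,x4}}
  A12={{x2,x3},{x3,x4},{x1,x2,x3},{x1,x3,x4}} A13={{x3},{x1,x3},{x2,x3},{x3,x4},{x1,x2,x3},{x1,x3,x4}} A15={{x1,x3},{x2,x3},{x1,x2,x3},{x1,x3,x4}} A23={{x4},{x1,x4},{x2,x3},{x2,x4},{x3,x4},{x1,x2,x3},{x1,x3,x4}} A25={{x2},{x1,x2},{x1,x4},{x2,x3},{x2,x4},{x1,x2,x3},{x1,x3,x4}} A34={{x5},{x1,x5}} A35={{x1,x3},{x1,x4},{x1,x5},{x2,x3},{x2,x4},{x1,x2,x3},{x1,x3,x4}} A45={{x1,x5}}
  A123={{x2,x3},{x3,x4},{x1,x2,x3},{x1,x3,x4}} A125={{x2,x3},{x1,x2,x3},{x1,x3,x4}} A135={{x1,x3},{x2,x3},{x1,x2,x3},{x1,x3,x4}} A235={{x1,x4},{x2,x3},{x2,x4},{x1,x2,x3},{x1,x3,x4}} A345={{x1,x5}}
  A1235={{x2,x3},{x1,x2,x3},{x1,x3,x4}}
components per intersection:
  A1: {{x3},{x1,x3},{x2,x3},{x3,x4},{x1,x2,x3},{x1,x3,x4}}
  A2: {{x2},{x4},{x1,x2},{x1,x4},{x2,x3},{x2,x4},{x3,x4},{x1,x2,x3},{x1,x3,x4}}
  A3: {{x3},{x4},{x1,x3},{x1,x4},{x2,x3},{x2,x4},{x3,x4},{x1,x2,x3},{x1,x3,x4}} {{x5},{x1,x5}}
  A4: {{x5},{x1,x5}}
  A5: {{x1},{x2},{x1,x2},{x1,x3},{x1,x4},{x1,x5},{x2,x3},{x2,x4},{x1,x2,x3},{x1,x3,x4}}
  A12: {{x2,x3},{x1,x2,x3}} {{x3,x4},{x1,x3,x4}}
  A13: {{x3},{x1,x3},{x2,x3},{x3,x4},{x1,x2,x3},{x1,x3,x4}}
  A15: {{x1,x3},{x2,x3},{x1,x2,x3},{x1,x3,x4}}
  A23: {{x4},{x1,x4},{x2,x4},{x3,x4},{x1,x3,x4}} {{x2,x3},{x1,x2,x3}}
  A25: {{x2},{x1,x2},{x2,x3},{x2,x4},{x1,x2,x3}} {{x1,x4},{x1,x3,x4}}
  A34: {{x5},{x1,x5}}
  A35: {{x1,x3},{x1,x4},{x2,x3},{x1,x2,x3},{x1,x3,x4}} {{x1,x5}} {{x2,x4}}
  A45: {{x1,x5}}
  A123: {{x2,x3},{x1,x2,x3}} {{x3,x4},{x1,x3,x4}}
  A125: {{x2,x3},{x1,x2,x3}} {{x1,x3,x4}}
  A135: {{x1,x3},{x2,x3},{x1,x2,x3},{x1,x3,x4}}
  A235: {{x1,x4},{x1,x3,x4}} {{x2,x3},{x1,x2,x3}} {{x2,x4}}
  A345: {{x1,x5}}
  A1235: {{x2,x3},{x1,x2,x3}} {{x1,x3,x4}}
C dims 6,13,9,2; δ0: rk 5, SNF 1^5; δ1: rk 7, SNF 1^7; δ2: rk 2, SNF 1^2
Ȟ^0: (6−5)−0=1 ⇒ Z
Ȟ^1: (13−7)−5=1 ⇒ Z
Ȟ^2: (9−2)−7=0 ⇒ 0

Ȟ^0 ≅ Z, Ȟ^1 ≅ Z, Ȟ^2 ≅ 0


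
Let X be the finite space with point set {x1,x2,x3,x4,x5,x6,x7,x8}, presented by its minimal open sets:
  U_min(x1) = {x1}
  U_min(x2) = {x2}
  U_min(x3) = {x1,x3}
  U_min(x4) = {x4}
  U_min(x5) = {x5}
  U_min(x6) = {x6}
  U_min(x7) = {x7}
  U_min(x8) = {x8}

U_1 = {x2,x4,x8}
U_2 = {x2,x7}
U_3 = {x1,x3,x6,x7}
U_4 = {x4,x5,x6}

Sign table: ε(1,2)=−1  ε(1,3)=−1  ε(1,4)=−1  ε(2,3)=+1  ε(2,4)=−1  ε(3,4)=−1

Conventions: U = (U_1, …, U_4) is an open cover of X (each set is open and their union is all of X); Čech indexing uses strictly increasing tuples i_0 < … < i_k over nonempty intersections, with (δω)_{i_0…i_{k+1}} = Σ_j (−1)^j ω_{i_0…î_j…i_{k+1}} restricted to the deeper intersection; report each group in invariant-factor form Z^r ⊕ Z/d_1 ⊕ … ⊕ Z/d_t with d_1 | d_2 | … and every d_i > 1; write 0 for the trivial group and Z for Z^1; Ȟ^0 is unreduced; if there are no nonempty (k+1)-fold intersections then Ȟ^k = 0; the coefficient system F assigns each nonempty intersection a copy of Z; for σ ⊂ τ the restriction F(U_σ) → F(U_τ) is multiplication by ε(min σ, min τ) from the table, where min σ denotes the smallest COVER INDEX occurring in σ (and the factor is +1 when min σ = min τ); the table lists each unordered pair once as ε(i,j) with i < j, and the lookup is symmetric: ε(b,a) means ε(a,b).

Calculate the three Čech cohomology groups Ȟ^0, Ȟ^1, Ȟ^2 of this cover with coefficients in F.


Ȟ^0(U;F) ≅ 0, Ȟ^1(U;F) ≅ Z/2 and Ȟ^2(U;F) ≅ 0

nerve of the cover:
  U12={x2} U14={x4} U23={x7} U34={x6}
C dims 4,4; δ0: rk 4, SNF 1^3·2
Ȟ^0 = (4 − 4) − 0 = 0, so Ȟ^0 ≅ 0
Ȟ^1 = (4 − 0) − 4 = 0 plus torsion [2], so Ȟ^1 ≅ Z/2
Ȟ^2 = (0 − 0) − 0 = 0, so Ȟ^2 ≅ 0


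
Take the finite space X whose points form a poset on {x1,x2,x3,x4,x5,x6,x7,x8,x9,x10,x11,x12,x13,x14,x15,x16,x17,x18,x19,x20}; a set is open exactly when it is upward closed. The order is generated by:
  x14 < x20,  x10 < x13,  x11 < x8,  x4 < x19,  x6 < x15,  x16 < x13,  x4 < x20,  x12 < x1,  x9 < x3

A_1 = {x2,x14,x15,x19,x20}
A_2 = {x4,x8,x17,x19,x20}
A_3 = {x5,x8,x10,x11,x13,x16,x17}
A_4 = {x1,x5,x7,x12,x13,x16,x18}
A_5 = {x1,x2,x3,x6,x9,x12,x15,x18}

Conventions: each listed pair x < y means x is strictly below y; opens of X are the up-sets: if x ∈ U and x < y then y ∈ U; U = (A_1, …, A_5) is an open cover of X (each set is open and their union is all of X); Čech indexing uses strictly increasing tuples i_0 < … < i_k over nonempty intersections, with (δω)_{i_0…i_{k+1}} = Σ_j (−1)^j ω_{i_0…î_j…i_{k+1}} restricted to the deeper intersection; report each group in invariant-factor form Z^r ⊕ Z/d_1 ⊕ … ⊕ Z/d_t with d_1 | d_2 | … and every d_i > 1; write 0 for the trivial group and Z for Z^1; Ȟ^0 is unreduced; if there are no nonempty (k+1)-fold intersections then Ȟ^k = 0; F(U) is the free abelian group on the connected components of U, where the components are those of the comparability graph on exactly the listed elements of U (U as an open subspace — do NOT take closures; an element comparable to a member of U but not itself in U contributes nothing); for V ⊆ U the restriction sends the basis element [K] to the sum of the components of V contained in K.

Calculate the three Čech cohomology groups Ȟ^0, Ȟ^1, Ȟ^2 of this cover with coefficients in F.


Ȟ^0(U;F) ≅ Z^11, Ȟ^1(U;F) ≅ 0, Ȟ^2(U;F) ≅ 0

nonempty overlaps:
  A12={x19,x20} A15={x2,x15} A23={x8,x17} A34={x5,x13,x16} A45={x1,x12,x18}
components per intersection:
  A1: {x2} {x14,x20} {x15} {x19}
  A2: {x4,x19,x20} {x8} {x17}
  A3: {x5} {x8,x11} {x10,x13,x16} {x17}
  A4: {x1,x12} {x5} {x7} {x13,x16} {x18}
  A5: {x1,x12} {x2} {x3,x9} {x6,x15} {x18}
  A12: {x19} {x20}
  A15: {x2} {x15}
  A23: {x8} {x17}
  A34: {x5} {x13,x16}
  A45: {x1,x12} {x18}
C dims 21,10; δ0: rk 10, SNF 1^10
degree 0: 21−10−0 = 11 → Ȟ^0 ≅ Z^11
degree 1: 10−0−10 = 0 → Ȟ^1 ≅ 0
degree 2: 0−0−0 = 0 → Ȟ^2 ≅ 0


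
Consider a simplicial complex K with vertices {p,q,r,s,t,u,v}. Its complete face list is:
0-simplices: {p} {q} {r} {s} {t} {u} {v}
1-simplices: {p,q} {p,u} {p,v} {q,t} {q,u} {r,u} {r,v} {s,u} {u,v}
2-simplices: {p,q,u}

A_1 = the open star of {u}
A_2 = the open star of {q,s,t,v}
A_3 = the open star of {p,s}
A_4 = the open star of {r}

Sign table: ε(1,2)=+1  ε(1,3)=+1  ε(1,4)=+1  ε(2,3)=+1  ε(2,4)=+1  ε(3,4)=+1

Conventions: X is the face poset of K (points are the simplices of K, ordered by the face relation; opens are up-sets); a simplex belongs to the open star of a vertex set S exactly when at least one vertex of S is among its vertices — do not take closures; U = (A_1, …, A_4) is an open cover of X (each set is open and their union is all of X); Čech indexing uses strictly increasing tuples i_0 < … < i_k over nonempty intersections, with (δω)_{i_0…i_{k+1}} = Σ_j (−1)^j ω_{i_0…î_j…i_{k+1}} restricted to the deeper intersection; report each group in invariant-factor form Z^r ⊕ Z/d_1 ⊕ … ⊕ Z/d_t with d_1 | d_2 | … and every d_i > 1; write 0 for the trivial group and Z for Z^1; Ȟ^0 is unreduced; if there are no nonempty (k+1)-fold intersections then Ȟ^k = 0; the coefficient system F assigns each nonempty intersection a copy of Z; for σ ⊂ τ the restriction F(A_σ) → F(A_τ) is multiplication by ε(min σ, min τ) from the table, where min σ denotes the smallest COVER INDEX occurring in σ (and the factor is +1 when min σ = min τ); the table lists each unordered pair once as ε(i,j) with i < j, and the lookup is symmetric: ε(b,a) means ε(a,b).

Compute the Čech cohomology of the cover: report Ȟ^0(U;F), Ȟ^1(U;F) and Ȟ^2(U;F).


Ȟ^0(U;F) ≅ Z; Ȟ^1(U;F) ≅ Z; Ȟ^2(U;F) ≅ 0

intersection data:
  A1={{u},{p,u},{q,u},{r,u},{s,u},{u,v},{p,q,u}} A2={{q},{s},{t},{v},{p,q},{p,v},{q,t},{q,u},{r,v},{s,u},{u,v},{p,q,u}} A3={{p},{s},{p,q},{p,u},{p,v},{s,u},{p,q,u}} A4={{r},{r,u},{r,v}}
  A12={{q,u},{s,u},{u,v},{p,q,u}} A13={{p,u},{s,u},{p,q,u}} A14={{r,u}} A23={{s},{p,q},{p,v},{s,u},{p,q,u}} A24={{r,v}}
  A123={{s,u},{p,q,u}}
C dims 4,5,1; δ0: rk 3, SNF 1^3; δ1: rk 1, SNF 1^1
Ȟ^0 = (4 − 3) − 0 = 1, so Ȟ^0 ≅ Z
Ȟ^1 = (5 − 1) − 3 = 1, so Ȟ^1 ≅ Z
Ȟ^2 = (1 − 0) − 1 = 0, so Ȟ^2 ≅ 0


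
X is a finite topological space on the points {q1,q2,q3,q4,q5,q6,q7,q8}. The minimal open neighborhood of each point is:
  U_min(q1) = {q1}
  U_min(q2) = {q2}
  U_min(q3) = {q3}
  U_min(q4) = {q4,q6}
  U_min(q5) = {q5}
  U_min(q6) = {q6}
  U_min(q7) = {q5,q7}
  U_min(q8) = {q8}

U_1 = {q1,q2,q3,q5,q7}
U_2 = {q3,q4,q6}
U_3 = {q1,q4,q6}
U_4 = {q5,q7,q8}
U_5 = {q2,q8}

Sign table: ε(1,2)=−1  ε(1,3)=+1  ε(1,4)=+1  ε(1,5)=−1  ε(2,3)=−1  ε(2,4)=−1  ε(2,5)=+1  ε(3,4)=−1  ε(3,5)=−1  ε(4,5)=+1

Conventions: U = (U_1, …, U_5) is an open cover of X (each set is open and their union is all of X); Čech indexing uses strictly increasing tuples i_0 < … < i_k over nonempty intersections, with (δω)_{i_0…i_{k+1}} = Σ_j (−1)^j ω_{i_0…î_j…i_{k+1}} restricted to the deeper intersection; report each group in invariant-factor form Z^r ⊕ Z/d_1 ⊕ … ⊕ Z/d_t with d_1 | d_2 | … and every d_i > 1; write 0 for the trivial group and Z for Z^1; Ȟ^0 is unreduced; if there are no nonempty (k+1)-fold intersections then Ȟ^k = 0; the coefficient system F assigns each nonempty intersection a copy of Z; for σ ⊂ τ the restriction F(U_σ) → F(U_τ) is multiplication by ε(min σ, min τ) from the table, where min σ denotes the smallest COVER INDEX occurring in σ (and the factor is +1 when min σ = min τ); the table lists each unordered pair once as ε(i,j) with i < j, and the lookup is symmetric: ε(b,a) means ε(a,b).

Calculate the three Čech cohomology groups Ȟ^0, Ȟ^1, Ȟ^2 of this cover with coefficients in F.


Ȟ^0 = 0,  Ȟ^1 = Z ⊕ Z/2,  Ȟ^2 = 0

nonempty intersections:
  U12={q3} U13={q1} U14={q5,q7} U15={q2} U23={q4,q6} U45={q8}
C dims 5,6; δ0: rk 5, SNF 1^4·2
Ȟ^0: (5−5)−0=0 ⇒ 0
Ȟ^1: (6−0)−5=1 plus torsion [2] ⇒ Z ⊕ Z/2
Ȟ^2: (0−0)−0=0 ⇒ 0


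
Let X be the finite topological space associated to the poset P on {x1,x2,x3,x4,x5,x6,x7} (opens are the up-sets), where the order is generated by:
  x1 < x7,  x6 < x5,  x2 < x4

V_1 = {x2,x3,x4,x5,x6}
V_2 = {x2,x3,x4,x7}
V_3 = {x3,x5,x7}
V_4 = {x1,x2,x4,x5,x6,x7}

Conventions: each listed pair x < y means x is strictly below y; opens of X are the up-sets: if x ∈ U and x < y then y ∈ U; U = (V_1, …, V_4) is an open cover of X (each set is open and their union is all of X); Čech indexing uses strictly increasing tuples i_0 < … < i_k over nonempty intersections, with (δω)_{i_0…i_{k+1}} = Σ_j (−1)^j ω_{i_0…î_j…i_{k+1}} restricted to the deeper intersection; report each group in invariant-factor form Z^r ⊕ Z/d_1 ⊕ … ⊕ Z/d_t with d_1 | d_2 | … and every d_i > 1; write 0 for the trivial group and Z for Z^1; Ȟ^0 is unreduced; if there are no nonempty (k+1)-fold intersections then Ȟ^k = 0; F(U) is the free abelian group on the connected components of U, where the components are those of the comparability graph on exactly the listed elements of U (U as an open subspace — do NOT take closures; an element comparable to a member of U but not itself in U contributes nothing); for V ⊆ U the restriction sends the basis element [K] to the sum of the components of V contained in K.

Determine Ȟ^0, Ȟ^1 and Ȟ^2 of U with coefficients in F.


nonempty overlaps:
  V12={x2,x3,x4} V13={x3,x5} V14={x2,x4,x5,x6} V23={x3,x7} V24={x2,x4,x7} V34={x5,x7}
  V123={x3} V124={x2,x4} V134={x5} V234={x7}
components per intersection:
  V1: {x2,x4} {x3} {x5,x6}
  V2: {x2,x4} {x3} {x7}
  V3: {x3} {x5} {x7}
  V4: {x1,x7} {x2,x4} {x5,x6}
  V12: {x2,x4} {x3}
  V13: {x3} {x5}
  V14: {x2,x4} {x5,x6}
  V23: {x3} {x7}
  V24: {x2,x4} {x7}
  V34: {x5} {x7}
  V123: {x3}
  V124: {x2,x4}
  V134: {x5}
  V234: {x7}
C dims 12,12,4; δ0: rk 8, SNF 1^8; δ1: rk 4, SNF 1^4
degree 0: 12−8−0 = 4 → Ȟ^0 ≅ Z^4
degree 1: 12−4−8 = 0 → Ȟ^1 ≅ 0
degree 2: 4−0−4 = 0 → Ȟ^2 ≅ 0

Ȟ^0(U;F) ≅ Z^4,  Ȟ^1(U;F) ≅ 0,  Ȟ^2(U;F) ≅ 0


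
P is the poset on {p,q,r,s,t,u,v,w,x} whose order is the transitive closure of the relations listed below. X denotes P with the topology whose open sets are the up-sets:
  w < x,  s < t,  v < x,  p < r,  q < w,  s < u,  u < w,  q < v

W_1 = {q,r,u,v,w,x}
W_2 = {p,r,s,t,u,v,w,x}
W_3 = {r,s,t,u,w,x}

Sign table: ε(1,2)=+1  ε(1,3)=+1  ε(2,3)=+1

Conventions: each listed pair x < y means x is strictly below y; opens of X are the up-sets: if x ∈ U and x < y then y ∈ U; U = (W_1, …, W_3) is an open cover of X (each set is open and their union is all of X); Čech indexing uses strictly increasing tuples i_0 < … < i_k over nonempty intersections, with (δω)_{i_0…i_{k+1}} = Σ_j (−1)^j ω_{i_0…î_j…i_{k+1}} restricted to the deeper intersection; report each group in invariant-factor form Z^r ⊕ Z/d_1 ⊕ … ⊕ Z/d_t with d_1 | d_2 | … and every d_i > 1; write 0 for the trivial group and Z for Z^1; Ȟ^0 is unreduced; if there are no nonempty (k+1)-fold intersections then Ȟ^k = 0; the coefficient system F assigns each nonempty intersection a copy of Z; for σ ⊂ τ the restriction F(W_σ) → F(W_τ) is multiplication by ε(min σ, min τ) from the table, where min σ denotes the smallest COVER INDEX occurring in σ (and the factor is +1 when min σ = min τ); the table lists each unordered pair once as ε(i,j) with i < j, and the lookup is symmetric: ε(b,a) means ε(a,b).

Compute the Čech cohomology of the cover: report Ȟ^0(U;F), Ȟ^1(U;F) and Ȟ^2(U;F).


cover nerve:
  W12={r,u,v,w,x} W13={r,u,w,x} W23={r,s,t,u,w,x}
  W123={r,u,w,x}
C dims 3,3,1; δ0: rk 2, SNF 1^2; δ1: rk 1, SNF 1^1
Ȟ^0: (3−2)−0=1 ⇒ Z
Ȟ^1: (3−1)−2=0 ⇒ 0
Ȟ^2: (1−0)−1=0 ⇒ 0

Ȟ^0(U;F) ≅ Z,  Ȟ^1(U;F) ≅ 0,  Ȟ^2(U;F) ≅ 0


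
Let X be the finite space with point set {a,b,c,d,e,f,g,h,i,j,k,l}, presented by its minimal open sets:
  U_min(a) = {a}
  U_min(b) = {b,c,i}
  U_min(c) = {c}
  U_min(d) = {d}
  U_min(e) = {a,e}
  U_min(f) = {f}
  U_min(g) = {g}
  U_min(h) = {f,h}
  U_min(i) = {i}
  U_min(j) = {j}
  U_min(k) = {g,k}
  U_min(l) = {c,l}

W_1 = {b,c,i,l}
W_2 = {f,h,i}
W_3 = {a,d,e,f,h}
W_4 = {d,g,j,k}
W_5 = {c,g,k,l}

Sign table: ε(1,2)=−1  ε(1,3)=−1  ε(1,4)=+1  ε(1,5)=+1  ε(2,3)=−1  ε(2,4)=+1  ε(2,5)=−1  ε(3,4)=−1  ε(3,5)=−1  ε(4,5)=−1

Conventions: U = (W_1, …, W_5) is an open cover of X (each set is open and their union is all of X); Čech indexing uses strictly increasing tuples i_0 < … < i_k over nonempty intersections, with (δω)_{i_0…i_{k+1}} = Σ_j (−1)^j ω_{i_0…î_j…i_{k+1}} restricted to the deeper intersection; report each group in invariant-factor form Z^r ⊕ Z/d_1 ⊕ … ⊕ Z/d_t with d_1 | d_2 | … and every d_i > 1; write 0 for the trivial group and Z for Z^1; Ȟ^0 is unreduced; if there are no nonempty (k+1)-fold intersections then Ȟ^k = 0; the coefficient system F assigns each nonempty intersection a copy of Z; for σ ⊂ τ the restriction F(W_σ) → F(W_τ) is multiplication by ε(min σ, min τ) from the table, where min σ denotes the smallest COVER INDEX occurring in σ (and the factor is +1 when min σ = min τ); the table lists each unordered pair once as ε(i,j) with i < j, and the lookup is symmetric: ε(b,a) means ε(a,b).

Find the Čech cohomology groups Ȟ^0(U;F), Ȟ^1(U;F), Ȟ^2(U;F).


Ȟ^0 = Z, Ȟ^1 = Z, Ȟ^2 = 0

intersection data:
  W12={i} W15={c,l} W23={f,h} W34={d} W45={g,k}
C dims 5,5; δ0: rk 4, SNF 1^4
Ȟ^0 = (5 − 4) − 0 = 1, so Ȟ^0 ≅ Z
Ȟ^1 = (5 − 0) − 4 = 1, so Ȟ^1 ≅ Z
Ȟ^2 = (0 − 0) − 0 = 0, so Ȟ^2 ≅ 0


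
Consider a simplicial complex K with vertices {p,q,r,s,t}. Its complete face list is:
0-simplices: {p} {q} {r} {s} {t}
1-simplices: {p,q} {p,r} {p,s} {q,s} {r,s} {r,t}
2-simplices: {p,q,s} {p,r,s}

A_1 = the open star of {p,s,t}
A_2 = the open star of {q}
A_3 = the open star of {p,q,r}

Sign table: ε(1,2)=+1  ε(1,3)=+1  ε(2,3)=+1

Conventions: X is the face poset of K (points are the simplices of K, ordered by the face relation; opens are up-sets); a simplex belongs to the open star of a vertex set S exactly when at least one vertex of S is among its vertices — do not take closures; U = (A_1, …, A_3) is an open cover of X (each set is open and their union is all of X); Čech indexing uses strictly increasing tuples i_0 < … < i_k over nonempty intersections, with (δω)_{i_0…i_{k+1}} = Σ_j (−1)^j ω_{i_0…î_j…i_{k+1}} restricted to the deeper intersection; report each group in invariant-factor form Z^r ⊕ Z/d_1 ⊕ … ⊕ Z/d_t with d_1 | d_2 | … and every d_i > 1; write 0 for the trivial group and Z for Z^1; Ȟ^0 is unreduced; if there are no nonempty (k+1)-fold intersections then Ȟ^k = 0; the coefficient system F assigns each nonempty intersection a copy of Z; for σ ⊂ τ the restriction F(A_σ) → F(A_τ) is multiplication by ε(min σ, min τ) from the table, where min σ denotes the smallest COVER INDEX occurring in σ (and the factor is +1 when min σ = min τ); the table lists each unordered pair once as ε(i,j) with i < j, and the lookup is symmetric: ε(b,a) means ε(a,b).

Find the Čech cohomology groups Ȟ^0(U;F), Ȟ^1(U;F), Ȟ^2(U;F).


Ȟ^0 ≅ Z, Ȟ^1 ≅ 0, Ȟ^2 ≅ 0

nonempty intersections:
  A1={{p},{s},{t},{p,q},{p,r},{p,s},{q,s},{r,s},{r,t},{p,q,s},{p,r,s}} A2={{q},{p,q},{q,s},{p,q,s}} A3={{p},{q},{r},{p,q},{p,r},{p,s},{q,s},{r,s},{r,t},{p,q,s},{p,r,s}}
  A12={{p,q},{q,s},{p,q,s}} A13={{p},{p,q},{p,r},{p,s},{q,s},{r,s},{r,t},{p,q,s},{p,r,s}} A23={{q},{p,q},{q,s},{p,q,s}}
  A123={{p,q},{q,s},{p,q,s}}
C dims 3,3,1; δ0: rk 2, SNF 1^2; δ1: rk 1, SNF 1^1
Ȟ^0: (3−2)−0=1 ⇒ Z
Ȟ^1: (3−1)−2=0 ⇒ 0
Ȟ^2: (1−0)−1=0 ⇒ 0


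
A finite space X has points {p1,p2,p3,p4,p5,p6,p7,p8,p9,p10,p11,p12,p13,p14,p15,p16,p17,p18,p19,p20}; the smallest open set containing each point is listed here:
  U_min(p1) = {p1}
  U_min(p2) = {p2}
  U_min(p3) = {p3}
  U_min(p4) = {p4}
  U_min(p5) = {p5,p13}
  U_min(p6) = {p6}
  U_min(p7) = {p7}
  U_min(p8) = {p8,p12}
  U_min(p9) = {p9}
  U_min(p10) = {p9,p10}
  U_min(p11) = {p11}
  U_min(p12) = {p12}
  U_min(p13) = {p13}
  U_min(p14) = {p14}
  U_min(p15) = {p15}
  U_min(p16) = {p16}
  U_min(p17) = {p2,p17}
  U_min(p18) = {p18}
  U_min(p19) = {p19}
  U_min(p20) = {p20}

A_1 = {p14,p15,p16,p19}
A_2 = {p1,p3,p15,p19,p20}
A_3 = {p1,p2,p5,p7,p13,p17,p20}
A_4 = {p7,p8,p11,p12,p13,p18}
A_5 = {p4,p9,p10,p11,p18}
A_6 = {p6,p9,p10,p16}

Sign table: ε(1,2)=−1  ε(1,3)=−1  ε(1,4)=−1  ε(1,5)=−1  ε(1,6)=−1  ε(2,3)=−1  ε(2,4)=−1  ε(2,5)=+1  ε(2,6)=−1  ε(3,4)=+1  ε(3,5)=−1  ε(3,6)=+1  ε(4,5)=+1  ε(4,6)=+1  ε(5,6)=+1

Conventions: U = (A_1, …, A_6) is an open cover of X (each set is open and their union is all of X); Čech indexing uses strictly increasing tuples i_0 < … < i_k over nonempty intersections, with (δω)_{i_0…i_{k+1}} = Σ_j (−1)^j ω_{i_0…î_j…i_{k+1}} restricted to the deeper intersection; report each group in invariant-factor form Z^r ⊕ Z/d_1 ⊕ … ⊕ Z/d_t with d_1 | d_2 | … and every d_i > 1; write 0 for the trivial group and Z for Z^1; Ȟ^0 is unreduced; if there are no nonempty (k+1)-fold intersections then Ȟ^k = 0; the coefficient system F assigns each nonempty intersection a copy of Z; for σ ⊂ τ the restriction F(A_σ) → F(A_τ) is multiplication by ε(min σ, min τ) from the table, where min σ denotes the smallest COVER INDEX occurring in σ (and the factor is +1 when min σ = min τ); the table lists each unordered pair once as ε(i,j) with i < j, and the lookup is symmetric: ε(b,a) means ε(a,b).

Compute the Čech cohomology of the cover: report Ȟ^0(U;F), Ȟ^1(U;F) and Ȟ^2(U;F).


Ȟ^0 ≅ 0, Ȟ^1 ≅ Z/2 and Ȟ^2 ≅ 0

intersection data:
  A12={p15,p19} A16={p16} A23={p1,p20} A34={p7,p13} A45={p11,p18} A56={p9,p10}
C dims 6,6; δ0: rk 6, SNF 1^5·2
Ȟ^0 = (6 − 6) − 0 = 0, so Ȟ^0 ≅ 0
Ȟ^1 = (6 − 0) − 6 = 0 plus torsion [2], so Ȟ^1 ≅ Z/2
Ȟ^2 = (0 − 0) − 0 = 0, so Ȟ^2 ≅ 0


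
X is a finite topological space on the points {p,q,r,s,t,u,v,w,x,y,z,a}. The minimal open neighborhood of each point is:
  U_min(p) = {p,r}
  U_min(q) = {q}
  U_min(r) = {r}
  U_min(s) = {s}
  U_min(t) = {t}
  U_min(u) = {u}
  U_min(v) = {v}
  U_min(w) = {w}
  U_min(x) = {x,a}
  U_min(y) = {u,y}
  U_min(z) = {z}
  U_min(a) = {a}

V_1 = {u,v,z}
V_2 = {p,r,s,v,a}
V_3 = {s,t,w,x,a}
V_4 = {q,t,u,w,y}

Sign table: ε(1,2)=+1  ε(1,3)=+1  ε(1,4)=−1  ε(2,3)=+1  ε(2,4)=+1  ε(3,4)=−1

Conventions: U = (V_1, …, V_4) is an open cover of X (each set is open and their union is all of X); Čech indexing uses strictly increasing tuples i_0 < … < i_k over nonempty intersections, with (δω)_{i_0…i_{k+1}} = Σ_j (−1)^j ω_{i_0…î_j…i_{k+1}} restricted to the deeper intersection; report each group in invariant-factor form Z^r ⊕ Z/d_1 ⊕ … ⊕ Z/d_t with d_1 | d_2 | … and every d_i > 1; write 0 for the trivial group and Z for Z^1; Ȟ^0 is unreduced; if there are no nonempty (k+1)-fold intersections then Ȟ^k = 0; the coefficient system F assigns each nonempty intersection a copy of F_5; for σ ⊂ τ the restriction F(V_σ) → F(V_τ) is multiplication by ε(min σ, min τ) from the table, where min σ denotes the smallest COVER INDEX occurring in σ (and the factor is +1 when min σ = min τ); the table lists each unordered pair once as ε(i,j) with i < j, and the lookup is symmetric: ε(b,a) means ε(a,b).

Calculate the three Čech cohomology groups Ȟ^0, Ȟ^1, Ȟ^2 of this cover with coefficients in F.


nonempty intersections:
  V12={v} V14={u} V23={s,a} V34={t,w}
C dims 4,4; δ0: rk_F5 3
Ȟ^0: (4−3)−0=1 ⇒ Z/5
Ȟ^1: (4−0)−3=1 ⇒ Z/5
Ȟ^2: (0−0)−0=0 ⇒ 0

Ȟ^0 ≅ Z/5, Ȟ^1 ≅ Z/5 and Ȟ^2 ≅ 0


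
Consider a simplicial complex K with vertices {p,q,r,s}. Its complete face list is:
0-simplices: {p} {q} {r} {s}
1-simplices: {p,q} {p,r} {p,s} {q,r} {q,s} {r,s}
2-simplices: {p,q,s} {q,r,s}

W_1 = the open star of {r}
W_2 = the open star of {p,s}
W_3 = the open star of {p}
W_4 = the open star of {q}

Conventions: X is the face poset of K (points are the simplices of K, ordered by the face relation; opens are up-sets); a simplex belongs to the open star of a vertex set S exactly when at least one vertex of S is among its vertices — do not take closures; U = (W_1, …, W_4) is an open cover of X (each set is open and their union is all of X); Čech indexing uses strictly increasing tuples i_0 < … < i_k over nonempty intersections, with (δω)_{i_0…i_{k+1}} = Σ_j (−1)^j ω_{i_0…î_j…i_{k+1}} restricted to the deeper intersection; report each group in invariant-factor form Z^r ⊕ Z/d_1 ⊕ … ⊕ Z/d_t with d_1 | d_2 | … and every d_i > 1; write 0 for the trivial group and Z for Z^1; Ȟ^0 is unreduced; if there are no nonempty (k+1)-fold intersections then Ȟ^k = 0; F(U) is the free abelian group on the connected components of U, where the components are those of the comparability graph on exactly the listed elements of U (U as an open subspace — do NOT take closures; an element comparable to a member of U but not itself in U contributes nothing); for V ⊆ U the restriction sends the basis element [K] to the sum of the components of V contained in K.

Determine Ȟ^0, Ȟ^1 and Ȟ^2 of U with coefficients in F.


intersection data:
  W1={{r},{p,r},{q,r},{r,s},{q,r,s}} W2={{p},{s},{p,q},{p,r},{p,s},{q,s},{r,s},{p,q,s},{q,r,s}} W3={{p},{p,q},{p,r},{p,s},{p,q,s}} W4={{q},{p,q},{q,r},{q,s},{p,q,s},{q,r,s}}
  W12={{p,r},{r,s},{q,r,s}} W13={{p,r}} W14={{q,r},{q,r,s}} W23={{p},{p,q},{p,r},{p,s},{p,q,s}} W24={{p,q},{q,s},{p,q,s},{q,r,s}} W34={{p,q},{p,q,s}}
  W123={{p,r}} W124={{q,r,s}} W234={{p,q},{p,q,s}}
components per intersection:
  W1: {{r},{p,r},{q,r},{r,s},{q,r,s}}
  W2: {{p},{s},{p,q},{p,r},{p,s},{q,s},{r,s},{p,q,s},{q,r,s}}
  W3: {{p},{p,q},{p,r},{p,s},{p,q,s}}
  W4: {{q},{p,q},{q,r},{q,s},{p,q,s},{q,r,s}}
  W12: {{p,r}} {{r,s},{q,r,s}}
  W13: {{p,r}}
  W14: {{q,r},{q,r,s}}
  W23: {{p},{p,q},{p,r},{p,s},{p,q,s}}
  W24: {{p,q},{q,s},{p,q,s},{q,r,s}}
  W34: {{p,q},{p,q,s}}
  W123: {{p,r}}
  W124: {{q,r,s}}
  W234: {{p,q},{p,q,s}}
C dims 4,7,3; δ0: rk 3, SNF 1^3; δ1: rk 3, SNF 1^3
Ȟ^0 = (4 − 3) − 0 = 1, so Ȟ^0 ≅ Z
Ȟ^1 = (7 − 3) − 3 = 1, so Ȟ^1 ≅ Z
Ȟ^2 = (3 − 0) − 3 = 0, so Ȟ^2 ≅ 0

Ȟ^0 ≅ Z, Ȟ^1 ≅ Z and Ȟ^2 ≅ 0


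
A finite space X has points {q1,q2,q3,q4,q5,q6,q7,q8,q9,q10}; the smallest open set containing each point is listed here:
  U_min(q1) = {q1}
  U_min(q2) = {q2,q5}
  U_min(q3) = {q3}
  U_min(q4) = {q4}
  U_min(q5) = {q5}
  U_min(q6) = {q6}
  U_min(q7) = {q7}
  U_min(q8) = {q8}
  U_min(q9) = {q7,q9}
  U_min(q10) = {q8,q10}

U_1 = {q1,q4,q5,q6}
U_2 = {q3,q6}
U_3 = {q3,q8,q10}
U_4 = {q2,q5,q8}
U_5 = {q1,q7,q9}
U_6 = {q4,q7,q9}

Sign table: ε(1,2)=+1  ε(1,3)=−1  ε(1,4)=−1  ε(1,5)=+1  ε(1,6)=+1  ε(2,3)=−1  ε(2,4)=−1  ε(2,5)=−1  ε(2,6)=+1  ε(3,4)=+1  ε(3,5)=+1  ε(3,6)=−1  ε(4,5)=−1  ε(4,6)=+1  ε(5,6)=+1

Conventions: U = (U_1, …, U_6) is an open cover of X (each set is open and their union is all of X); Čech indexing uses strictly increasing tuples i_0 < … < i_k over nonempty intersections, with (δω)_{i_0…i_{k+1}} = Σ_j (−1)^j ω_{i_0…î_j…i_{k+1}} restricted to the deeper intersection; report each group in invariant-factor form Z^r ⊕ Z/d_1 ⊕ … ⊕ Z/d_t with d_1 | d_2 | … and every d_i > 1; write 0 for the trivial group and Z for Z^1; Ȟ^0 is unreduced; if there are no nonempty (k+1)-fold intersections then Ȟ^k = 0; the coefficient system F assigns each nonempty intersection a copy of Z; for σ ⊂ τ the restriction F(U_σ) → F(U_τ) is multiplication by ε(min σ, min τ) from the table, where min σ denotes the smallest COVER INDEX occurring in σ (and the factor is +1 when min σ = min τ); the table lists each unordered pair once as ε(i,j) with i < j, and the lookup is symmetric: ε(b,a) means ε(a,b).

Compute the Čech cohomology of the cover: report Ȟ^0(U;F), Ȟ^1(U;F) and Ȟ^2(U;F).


Ȟ^0 = Z,  Ȟ^1 = Z^2,  Ȟ^2 = 0

intersection data:
  U12={q6} U14={q5} U15={q1} U16={q4} U23={q3} U34={q8} U56={q7,q9}
C dims 6,7; δ0: rk 5, SNF 1^5
Ȟ^0 = (6 − 5) − 0 = 1, so Ȟ^0 ≅ Z
Ȟ^1 = (7 − 0) − 5 = 2, so Ȟ^1 ≅ Z^2
Ȟ^2 = (0 − 0) − 0 = 0, so Ȟ^2 ≅ 0


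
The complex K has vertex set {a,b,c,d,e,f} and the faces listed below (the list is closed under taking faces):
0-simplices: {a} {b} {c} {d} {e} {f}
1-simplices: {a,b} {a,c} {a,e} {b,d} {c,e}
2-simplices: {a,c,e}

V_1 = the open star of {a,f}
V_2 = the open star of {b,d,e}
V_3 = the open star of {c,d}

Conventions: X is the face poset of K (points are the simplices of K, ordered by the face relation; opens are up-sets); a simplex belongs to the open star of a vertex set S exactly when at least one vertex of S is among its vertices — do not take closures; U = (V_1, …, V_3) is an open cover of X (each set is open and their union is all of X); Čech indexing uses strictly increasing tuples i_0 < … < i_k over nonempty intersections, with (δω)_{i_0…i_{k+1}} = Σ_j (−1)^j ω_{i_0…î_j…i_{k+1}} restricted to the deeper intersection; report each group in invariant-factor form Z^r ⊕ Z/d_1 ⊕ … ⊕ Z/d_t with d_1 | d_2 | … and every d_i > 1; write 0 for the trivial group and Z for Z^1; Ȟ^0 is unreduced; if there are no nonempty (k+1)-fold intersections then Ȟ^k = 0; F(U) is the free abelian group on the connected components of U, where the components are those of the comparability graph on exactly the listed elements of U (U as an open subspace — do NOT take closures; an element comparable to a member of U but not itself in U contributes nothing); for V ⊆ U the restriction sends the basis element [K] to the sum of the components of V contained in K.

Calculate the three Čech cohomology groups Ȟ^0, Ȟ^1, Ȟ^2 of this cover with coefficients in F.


nerve simplices:
  V1={{a},{f},{a,b},{a,c},{a,e},{a,c,e}} V2={{b},{d},{e},{a,b},{a,e},{b,d},{c,e},{a,c,e}} V3={{c},{d},{a,c},{b,d},{c,e},{a,c,e}}
  V12={{a,b},{a,e},{a,c,e}} V13={{a,c},{a,c,e}} V23={{d},{b,d},{c,e},{a,c,e}}
  V123={{a,c,e}}
components per intersection:
  V1: {{a},{a,b},{a,c},{a,e},{a,c,e}} {{f}}
  V2: {{b},{d},{a,b},{b,d}} {{e},{a,e},{c,e},{a,c,e}}
  V3: {{c},{a,c},{c,e},{a,c,e}} {{d},{b,d}}
  V12: {{a,b}} {{a,e},{a,c,e}}
  V13: {{a,c},{a,c,e}}
  V23: {{d},{b,d}} {{c,e},{a,c,e}}
  V123: {{a,c,e}}
C dims 6,5,1; δ0: rk 4, SNF 1^4; δ1: rk 1, SNF 1^1
degree 0: 6−4−0 = 2 → Ȟ^0 ≅ Z^2
degree 1: 5−1−4 = 0 → Ȟ^1 ≅ 0
degree 2: 1−0−1 = 0 → Ȟ^2 ≅ 0

Ȟ^0 = Z^2, Ȟ^1 = 0 and Ȟ^2 = 0


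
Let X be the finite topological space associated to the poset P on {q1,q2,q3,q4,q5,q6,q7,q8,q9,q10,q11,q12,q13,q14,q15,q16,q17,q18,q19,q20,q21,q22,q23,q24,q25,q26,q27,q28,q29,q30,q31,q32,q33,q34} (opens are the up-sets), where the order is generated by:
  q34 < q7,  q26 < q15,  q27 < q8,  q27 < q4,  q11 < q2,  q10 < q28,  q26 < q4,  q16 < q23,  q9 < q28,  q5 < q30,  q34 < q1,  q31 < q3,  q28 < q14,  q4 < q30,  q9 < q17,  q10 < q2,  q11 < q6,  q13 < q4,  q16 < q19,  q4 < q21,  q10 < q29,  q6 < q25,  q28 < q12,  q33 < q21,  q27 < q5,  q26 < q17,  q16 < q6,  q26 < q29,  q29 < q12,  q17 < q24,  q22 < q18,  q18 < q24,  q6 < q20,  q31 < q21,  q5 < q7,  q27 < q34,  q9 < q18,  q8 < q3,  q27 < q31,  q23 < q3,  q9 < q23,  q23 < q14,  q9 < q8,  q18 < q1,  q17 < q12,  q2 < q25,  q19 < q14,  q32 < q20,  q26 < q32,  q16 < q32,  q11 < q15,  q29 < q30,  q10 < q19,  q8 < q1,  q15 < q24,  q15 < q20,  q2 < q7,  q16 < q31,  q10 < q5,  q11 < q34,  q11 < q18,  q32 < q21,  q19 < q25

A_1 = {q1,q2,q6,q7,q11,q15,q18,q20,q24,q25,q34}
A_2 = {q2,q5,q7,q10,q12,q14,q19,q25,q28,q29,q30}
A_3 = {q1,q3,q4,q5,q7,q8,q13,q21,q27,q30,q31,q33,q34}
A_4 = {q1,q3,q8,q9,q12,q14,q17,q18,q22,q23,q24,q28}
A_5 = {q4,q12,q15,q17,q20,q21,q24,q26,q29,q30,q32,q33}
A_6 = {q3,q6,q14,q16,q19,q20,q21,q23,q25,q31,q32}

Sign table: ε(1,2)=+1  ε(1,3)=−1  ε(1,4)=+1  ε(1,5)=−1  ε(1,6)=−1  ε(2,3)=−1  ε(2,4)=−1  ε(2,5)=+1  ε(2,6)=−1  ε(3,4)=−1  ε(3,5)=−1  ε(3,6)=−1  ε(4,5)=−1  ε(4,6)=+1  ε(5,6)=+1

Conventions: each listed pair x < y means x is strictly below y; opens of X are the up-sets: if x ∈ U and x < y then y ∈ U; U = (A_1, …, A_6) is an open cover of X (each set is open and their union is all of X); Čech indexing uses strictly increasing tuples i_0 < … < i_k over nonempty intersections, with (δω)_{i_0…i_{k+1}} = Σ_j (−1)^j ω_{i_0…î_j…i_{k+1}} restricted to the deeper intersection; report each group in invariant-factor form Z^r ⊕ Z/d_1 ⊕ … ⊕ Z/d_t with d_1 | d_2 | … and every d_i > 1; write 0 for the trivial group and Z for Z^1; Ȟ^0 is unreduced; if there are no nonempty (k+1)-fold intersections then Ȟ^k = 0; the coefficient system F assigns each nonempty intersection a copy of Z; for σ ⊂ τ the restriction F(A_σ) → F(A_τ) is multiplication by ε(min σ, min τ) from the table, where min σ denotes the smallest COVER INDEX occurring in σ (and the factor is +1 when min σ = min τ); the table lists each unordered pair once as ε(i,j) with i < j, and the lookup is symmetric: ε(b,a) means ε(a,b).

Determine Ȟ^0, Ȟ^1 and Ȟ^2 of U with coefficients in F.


cover nerve:
  A12={q2,q7,q25} A13={q1,q7,q34} A14={q1,q18,q24} A15={q15,q20,q24} A16={q6,q20,q25} A23={q5,q7,q30} A24={q12,q14,q28} A25={q12,q29,q30} A26={q14,q19,q25} A34={q1,q3,q8} A35={q4,q21,q30,q33} A36={q3,q21,q31} A45={q12,q17,q24} A46={q3,q14,q23} A56={q20,q21,q32}
  A123={q7} A126={q25} A134={q1} A145={q24} A156={q20} A235={q30} A245={q12} A246={q14} A346={q3} A356={q21}
C dims 6,15,10; δ0: rk 6, SNF 1^5·2; δ1: rk 9, SNF 1^9
Ȟ^0: (6−6)−0=0 ⇒ 0
Ȟ^1: (15−9)−6=0 plus torsion [2] ⇒ Z/2
Ȟ^2: (10−0)−9=1 ⇒ Z

Ȟ^0 ≅ 0, Ȟ^1 ≅ Z/2 and Ȟ^2 ≅ Z


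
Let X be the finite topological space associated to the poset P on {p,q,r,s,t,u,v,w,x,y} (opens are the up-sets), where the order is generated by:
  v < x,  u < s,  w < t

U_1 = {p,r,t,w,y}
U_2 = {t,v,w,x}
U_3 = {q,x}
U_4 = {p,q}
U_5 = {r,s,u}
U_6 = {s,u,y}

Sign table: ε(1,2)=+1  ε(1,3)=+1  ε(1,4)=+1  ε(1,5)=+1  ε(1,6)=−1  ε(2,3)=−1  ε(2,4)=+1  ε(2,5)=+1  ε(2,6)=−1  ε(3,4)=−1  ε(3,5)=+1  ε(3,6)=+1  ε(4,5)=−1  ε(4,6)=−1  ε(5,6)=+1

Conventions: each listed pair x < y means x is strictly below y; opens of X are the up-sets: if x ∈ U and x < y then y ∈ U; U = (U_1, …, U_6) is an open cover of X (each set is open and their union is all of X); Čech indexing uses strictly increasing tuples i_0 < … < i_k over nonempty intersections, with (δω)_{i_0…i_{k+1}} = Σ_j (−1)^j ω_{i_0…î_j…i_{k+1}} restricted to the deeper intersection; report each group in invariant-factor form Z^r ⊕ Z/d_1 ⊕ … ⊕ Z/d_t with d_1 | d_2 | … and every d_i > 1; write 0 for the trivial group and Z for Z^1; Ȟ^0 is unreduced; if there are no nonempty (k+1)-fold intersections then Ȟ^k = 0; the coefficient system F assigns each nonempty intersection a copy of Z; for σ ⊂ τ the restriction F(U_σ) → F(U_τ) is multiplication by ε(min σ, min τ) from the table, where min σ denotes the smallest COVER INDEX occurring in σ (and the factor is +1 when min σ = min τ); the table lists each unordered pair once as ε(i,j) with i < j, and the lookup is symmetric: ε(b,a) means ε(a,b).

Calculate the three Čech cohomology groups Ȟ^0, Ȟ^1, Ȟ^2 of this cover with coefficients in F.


nonempty intersections:
  U12={t,w} U14={p} U15={r} U16={y} U23={x} U34={q} U56={s,u}
C dims 6,7; δ0: rk 6, SNF 1^5·2
Ȟ^0: (6−6)−0=0 ⇒ 0
Ȟ^1: (7−0)−6=1 plus torsion [2] ⇒ Z ⊕ Z/2
Ȟ^2: (0−0)−0=0 ⇒ 0

Ȟ^0 = 0, Ȟ^1 = Z ⊕ Z/2 and Ȟ^2 = 0


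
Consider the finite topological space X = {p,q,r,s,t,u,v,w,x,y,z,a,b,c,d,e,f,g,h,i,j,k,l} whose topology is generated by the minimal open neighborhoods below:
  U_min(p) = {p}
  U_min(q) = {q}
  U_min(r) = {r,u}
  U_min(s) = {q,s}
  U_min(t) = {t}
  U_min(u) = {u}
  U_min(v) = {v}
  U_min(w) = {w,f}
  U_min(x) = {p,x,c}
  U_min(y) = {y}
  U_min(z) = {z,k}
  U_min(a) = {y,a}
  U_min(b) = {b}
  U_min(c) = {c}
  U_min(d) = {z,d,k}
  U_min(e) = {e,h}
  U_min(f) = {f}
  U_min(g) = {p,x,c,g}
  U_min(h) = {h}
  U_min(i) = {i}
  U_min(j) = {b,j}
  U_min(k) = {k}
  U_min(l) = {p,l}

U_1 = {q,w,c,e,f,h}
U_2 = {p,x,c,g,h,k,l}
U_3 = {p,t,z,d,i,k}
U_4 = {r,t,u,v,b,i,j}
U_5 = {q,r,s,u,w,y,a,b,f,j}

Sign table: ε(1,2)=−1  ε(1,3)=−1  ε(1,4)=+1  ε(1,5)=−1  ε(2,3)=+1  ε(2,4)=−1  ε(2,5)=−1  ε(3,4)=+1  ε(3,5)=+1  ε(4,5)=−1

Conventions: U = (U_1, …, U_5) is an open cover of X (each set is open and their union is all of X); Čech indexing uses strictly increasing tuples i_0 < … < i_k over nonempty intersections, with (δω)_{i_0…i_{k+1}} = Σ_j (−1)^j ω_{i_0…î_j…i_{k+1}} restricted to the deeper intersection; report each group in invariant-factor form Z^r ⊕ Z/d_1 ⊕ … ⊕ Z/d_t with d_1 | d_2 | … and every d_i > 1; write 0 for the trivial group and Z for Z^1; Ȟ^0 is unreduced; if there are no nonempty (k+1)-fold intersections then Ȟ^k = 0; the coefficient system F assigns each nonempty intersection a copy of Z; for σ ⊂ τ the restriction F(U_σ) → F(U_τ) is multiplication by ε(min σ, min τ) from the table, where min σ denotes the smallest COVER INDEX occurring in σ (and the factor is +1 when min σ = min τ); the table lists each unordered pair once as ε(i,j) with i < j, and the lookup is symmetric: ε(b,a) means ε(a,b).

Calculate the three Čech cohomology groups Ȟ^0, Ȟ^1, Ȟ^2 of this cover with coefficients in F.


Ȟ^0 ≅ 0,  Ȟ^1 ≅ Z/2,  Ȟ^2 ≅ 0

cover nerve:
  U12={c,h} U15={q,w,f} U23={p,k} U34={t,i} U45={r,u,b,j}
C dims 5,5; δ0: rk 5, SNF 1^4·2
Ȟ^0: (5−5)−0=0 ⇒ 0
Ȟ^1: (5−0)−5=0 plus torsion [2] ⇒ Z/2
Ȟ^2: (0−0)−0=0 ⇒ 0


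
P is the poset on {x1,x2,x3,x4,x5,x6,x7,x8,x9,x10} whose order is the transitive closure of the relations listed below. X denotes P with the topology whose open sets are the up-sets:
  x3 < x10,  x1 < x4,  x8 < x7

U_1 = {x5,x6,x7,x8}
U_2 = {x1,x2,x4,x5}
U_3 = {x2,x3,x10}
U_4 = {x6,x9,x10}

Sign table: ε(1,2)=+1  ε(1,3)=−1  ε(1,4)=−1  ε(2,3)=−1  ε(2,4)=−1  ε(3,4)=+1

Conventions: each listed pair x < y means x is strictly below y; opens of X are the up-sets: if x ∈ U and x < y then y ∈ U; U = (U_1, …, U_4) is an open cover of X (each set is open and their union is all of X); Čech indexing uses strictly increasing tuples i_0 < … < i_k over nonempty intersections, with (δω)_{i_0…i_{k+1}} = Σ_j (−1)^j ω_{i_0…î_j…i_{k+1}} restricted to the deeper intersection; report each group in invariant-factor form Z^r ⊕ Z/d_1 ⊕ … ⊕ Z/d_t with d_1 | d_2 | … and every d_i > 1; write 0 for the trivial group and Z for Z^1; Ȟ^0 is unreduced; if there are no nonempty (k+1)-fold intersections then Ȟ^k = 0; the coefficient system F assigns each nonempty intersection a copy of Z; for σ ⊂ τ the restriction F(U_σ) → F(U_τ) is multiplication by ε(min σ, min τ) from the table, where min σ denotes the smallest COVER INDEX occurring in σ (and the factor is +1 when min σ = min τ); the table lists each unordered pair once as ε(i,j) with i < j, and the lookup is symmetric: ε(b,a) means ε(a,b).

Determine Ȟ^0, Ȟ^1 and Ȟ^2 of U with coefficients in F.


nonempty overlaps:
  U12={x5} U14={x6} U23={x2} U34={x10}
C dims 4,4; δ0: rk 3, SNF 1^3
degree 0: 4−3−0 = 1 → Ȟ^0 ≅ Z
degree 1: 4−0−3 = 1 → Ȟ^1 ≅ Z
degree 2: 0−0−0 = 0 → Ȟ^2 ≅ 0

Ȟ^0 ≅ Z,  Ȟ^1 ≅ Z,  Ȟ^2 ≅ 0


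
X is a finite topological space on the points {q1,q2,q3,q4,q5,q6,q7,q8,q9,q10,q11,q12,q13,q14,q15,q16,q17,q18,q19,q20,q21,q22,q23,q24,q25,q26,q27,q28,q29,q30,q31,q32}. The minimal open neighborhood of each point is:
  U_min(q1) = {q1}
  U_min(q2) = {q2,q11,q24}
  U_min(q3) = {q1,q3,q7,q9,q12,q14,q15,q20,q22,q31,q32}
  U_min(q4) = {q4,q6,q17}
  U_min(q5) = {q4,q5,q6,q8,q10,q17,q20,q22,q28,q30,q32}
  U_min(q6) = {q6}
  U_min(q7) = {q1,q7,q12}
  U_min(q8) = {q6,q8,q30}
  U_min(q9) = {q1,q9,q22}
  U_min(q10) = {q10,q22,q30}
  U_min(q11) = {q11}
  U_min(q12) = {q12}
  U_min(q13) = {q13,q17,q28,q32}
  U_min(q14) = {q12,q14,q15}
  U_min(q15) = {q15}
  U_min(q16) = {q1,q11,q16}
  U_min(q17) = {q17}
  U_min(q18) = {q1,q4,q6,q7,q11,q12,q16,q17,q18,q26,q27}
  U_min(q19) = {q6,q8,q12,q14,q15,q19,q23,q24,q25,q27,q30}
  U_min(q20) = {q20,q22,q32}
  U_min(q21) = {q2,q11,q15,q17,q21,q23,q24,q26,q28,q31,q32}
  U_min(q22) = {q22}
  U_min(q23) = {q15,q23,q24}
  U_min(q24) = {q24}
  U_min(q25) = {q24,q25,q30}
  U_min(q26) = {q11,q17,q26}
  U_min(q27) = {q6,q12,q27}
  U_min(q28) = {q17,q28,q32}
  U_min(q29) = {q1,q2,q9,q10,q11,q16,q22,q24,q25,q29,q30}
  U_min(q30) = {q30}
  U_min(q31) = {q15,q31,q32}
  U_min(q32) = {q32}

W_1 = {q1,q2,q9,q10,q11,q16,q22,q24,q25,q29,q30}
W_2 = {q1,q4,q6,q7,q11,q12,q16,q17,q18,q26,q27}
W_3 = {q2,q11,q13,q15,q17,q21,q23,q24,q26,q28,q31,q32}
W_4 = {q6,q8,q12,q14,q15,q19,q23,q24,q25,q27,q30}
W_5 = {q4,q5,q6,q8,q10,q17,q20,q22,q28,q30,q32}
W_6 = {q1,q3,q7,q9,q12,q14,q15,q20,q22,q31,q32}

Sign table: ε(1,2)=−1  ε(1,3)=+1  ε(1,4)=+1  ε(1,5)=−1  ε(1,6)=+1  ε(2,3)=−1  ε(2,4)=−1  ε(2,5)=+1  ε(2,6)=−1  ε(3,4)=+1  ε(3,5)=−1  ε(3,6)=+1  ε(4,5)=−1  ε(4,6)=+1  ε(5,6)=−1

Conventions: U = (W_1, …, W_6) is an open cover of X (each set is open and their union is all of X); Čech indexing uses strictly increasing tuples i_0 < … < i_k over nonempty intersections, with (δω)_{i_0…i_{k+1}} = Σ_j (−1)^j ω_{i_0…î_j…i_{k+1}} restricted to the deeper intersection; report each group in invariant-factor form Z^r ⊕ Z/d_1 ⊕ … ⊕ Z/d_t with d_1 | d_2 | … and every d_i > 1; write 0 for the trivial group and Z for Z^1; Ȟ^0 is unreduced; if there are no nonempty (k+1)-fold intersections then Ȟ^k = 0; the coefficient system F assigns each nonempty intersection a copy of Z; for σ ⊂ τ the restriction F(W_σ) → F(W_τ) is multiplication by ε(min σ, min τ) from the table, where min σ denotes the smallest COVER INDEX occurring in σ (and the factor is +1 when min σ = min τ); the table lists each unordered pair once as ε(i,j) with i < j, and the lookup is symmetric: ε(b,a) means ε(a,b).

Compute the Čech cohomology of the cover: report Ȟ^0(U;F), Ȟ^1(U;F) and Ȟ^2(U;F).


Ȟ^0(U;F) ≅ Z, Ȟ^1(U;F) ≅ 0 and Ȟ^2(U;F) ≅ Z/2

nonempty overlaps:
  W12={q1,q11,q16} W13={q2,q11,q24} W14={q24,q25,q30} W15={q10,q22,q30} W16={q1,q9,q22} W23={q11,q17,q26} W24={q6,q12,q27} W25={q4,q6,q17} W26={q1,q7,q12} W34={q15,q23,q24} W35={q17,q28,q32} W36={q15,q31,q32} W45={q6,q8,q30} W46={q12,q14,q15} W56={q20,q22,q32}
  W123={q11} W126={q1} W134={q24} W145={q30} W156={q22} W235={q17} W245={q6} W246={q12} W346={q15} W356={q32}
C dims 6,15,10; δ0: rk 5, SNF 1^5; δ1: rk 10, SNF 1^9·2
degree 0: 6−5−0 = 1 → Ȟ^0 ≅ Z
degree 1: 15−10−5 = 0 → Ȟ^1 ≅ 0
degree 2: 10−0−10 = 0 plus torsion [2] → Ȟ^2 ≅ Z/2
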